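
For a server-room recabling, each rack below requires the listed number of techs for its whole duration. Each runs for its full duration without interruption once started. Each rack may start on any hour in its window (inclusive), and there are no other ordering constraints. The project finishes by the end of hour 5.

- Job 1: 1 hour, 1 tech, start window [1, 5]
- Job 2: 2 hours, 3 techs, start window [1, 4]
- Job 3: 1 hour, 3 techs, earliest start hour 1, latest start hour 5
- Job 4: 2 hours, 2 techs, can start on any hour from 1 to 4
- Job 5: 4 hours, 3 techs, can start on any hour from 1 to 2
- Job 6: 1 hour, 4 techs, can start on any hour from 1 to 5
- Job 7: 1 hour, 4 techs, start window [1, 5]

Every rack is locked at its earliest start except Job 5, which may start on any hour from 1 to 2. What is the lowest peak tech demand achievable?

17

Job 5@1: h1:20  h2:8  h3:3  h4:3  h5:0 → peak 20
Job 5@2: h1:17  h2:8  h3:3  h4:3  h5:3 → peak 17
Best is Job 5@2, peak 17.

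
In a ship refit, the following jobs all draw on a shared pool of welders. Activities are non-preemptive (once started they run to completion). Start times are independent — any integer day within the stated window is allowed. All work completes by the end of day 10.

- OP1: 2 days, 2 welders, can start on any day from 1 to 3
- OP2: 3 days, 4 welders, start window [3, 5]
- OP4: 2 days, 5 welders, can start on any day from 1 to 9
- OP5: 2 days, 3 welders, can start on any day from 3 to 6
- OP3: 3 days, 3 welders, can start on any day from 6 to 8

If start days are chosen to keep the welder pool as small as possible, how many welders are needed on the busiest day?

5

Early-start (OP1@1, OP2@3, OP4@1, OP5@3, OP3@6) gives peak 7: d1:7  d2:7  d3:7  d4:7  d5:4  d6:3  d7:3  d8:3  d9:0  d10:0.
Shift OP1→3, OP2→5, OP3→8.
Schedule OP1@3, OP2@5, OP4@1, OP5@3, OP3@8: d1:5  d2:5  d3:5  d4:5  d5:4  d6:4  d7:4  d8:3  d9:3  d10:3 — peak 5.
Total welder-days = 41 over 10 days ⇒ peak ≥ ⌈41/10⌉ = 5, so 5 is optimal.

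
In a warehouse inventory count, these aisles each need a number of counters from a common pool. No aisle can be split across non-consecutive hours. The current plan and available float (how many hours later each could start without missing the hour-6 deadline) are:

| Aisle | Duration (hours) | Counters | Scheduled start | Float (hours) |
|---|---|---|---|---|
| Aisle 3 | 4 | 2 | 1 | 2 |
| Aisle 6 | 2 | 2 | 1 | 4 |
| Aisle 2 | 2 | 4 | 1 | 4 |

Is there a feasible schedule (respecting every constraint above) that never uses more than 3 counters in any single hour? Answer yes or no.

Total counter-hours = 20; over 6 hours the average is 20/6 > 3, so some hour must exceed 3.

no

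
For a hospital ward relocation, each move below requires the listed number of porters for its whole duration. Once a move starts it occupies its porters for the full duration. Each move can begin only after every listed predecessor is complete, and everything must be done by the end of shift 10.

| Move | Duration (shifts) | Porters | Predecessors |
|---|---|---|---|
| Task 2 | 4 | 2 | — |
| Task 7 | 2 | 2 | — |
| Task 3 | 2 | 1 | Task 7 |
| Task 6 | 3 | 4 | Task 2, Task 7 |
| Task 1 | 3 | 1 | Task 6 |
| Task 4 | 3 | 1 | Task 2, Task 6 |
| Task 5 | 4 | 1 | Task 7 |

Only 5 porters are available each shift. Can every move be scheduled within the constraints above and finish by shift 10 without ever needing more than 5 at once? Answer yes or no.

yes

Schedule Task 2@1, Task 7@1, Task 3@3, Task 6@5, Task 1@8, Task 4@8, Task 5@3: s1:4  s2:4  s3:4  s4:4  s5:5  s6:5  s7:4  s8:2  s9:2  s10:2 — peak 5 ≤ 5.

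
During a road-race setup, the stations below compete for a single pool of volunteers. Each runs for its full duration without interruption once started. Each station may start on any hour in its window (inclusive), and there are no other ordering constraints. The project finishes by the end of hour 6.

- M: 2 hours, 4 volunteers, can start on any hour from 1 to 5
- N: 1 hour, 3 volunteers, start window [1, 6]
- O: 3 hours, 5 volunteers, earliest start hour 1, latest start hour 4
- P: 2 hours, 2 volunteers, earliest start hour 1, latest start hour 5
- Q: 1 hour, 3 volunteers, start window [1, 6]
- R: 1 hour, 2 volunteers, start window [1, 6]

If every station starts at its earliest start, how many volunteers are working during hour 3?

5

At early start, hour 3 has: O.
Demand: 5 = 5.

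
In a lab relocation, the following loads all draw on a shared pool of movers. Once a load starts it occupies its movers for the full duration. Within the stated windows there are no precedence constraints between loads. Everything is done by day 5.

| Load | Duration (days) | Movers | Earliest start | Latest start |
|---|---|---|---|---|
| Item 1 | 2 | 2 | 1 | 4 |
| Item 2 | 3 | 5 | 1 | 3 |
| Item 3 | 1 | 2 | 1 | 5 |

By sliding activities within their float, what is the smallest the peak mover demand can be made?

5

Early-start (Item 1@1, Item 2@1, Item 3@1) gives peak 9: d1:9  d2:7  d3:5  d4:0  d5:0.
Shift Item 2→3.
Schedule Item 1@1, Item 2@3, Item 3@1: d1:4  d2:2  d3:5  d4:5  d5:5 — peak 5.
Total mover-days = 21 over 5 days ⇒ peak ≥ ⌈21/5⌉ = 5, so 5 is optimal.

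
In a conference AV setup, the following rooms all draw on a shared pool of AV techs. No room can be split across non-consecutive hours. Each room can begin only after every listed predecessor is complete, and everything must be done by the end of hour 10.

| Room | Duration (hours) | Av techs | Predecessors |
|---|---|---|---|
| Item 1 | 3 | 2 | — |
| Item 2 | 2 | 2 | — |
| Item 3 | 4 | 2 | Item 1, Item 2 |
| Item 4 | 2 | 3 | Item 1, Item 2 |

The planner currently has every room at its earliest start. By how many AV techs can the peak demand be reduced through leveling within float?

1

Early-start peak: h1:4  h2:4  h3:2  h4:5  h5:5  h6:2  h7:2  h8:0  h9:0  h10:0 ⇒ 5.
Leveled (Item 1@1, Item 2@1, Item 3@4, Item 4@8): h1:4  h2:4  h3:2  h4:2  h5:2  h6:2  h7:2  h8:3  h9:3  h10:0 ⇒ 4.
Reduction 5 − 4 = 1.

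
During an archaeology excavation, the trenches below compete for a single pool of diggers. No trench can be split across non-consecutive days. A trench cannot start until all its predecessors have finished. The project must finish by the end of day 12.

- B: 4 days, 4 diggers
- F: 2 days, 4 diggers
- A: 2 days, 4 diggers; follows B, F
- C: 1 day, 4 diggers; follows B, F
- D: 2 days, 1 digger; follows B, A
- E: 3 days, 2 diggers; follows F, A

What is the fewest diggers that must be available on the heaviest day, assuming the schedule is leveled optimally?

Early-start (B@1, F@1, A@5, C@5, D@7, E@7) gives peak 8: d1:8  d2:8  d3:4  d4:4  d5:8  d6:4  d7:3  d8:3  d9:2  d10:0  d11:0  d12:0.
Shift F→5, A→7, C→9, D→10, E→10.
Schedule B@1, F@5, A@7, C@9, D@10, E@10: d1:4  d2:4  d3:4  d4:4  d5:4  d6:4  d7:4  d8:4  d9:4  d10:3  d11:3  d12:2 — peak 4.
Total digger-days = 44 over 12 days ⇒ peak ≥ ⌈44/12⌉ = 4, so 4 is optimal.

4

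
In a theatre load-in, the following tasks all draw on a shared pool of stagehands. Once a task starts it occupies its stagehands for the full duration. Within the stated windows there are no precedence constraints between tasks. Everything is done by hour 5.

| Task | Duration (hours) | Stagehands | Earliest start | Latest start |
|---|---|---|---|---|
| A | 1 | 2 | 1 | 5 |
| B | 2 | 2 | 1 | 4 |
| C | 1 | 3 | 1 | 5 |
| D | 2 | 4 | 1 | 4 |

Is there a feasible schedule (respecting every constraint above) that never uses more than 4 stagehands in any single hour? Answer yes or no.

yes

Schedule A@1, B@1, C@3, D@4: h1:4  h2:2  h3:3  h4:4  h5:4 — peak 4 ≤ 4.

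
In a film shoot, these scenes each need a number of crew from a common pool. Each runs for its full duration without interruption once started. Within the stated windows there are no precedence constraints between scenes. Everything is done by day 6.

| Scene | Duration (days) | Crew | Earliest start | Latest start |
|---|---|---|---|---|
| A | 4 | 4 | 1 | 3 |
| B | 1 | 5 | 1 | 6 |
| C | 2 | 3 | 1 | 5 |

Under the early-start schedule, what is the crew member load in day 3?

4

At early start, day 3 has: A.
Demand: 4 = 4.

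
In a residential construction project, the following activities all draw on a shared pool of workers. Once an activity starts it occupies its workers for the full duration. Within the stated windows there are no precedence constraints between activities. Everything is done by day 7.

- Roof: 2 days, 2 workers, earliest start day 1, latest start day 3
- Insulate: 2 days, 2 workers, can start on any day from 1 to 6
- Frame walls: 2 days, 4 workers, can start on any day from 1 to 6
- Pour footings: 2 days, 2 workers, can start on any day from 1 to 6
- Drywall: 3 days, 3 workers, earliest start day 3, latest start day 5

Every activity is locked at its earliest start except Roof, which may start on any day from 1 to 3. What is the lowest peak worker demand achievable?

Roof@1: d1:10  d2:10  d3:3  d4:3  d5:3  d6:0  d7:0 → peak 10
Roof@2: d1:8  d2:10  d3:5  d4:3  d5:3  d6:0  d7:0 → peak 10
Roof@3: d1:8  d2:8  d3:5  d4:5  d5:3  d6:0  d7:0 → peak 8
Best is Roof@3, peak 8.

8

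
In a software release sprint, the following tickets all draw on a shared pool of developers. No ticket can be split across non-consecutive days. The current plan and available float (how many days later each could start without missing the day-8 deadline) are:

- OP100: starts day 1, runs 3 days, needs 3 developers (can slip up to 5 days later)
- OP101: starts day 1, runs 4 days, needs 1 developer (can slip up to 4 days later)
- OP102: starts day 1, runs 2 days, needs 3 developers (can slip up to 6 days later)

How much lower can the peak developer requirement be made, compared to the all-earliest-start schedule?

3

Early-start peak: d1:7  d2:7  d3:4  d4:1  d5:0  d6:0  d7:0  d8:0 ⇒ 7.
Leveled (OP100@1, OP101@1, OP102@4): d1:4  d2:4  d3:4  d4:4  d5:3  d6:0  d7:0  d8:0 ⇒ 4.
Reduction 7 − 4 = 3.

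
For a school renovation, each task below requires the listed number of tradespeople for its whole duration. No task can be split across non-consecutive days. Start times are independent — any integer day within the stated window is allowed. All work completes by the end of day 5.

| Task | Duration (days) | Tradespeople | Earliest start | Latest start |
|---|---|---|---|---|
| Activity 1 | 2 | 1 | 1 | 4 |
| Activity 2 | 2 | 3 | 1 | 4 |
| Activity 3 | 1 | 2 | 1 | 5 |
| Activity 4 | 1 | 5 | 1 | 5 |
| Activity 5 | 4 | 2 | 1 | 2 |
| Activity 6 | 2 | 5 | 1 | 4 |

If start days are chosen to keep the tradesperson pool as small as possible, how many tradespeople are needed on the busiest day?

7

Early-start (Activity 1@1, Activity 2@1, Activity 3@1, Activity 4@1, Activity 5@1, Activity 6@1) gives peak 18: d1:18  d2:11  d3:2  d4:2  d5:0.
Shift Activity 4→3, Activity 5→2, Activity 6→4.
Schedule Activity 1@1, Activity 2@1, Activity 3@1, Activity 4@3, Activity 5@2, Activity 6@4: d1:6  d2:6  d3:7  d4:7  d5:7 — peak 7.
Total tradesperson-days = 33 over 5 days ⇒ peak ≥ ⌈33/5⌉ = 7, so 7 is optimal.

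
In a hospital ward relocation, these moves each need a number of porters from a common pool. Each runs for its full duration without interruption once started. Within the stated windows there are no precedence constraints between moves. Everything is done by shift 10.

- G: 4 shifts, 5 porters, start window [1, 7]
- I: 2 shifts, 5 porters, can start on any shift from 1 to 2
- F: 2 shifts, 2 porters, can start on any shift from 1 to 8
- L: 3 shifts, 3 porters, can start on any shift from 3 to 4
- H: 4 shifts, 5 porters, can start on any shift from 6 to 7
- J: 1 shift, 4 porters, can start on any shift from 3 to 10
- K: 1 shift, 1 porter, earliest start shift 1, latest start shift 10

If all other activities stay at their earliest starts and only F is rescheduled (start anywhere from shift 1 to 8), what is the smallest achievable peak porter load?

12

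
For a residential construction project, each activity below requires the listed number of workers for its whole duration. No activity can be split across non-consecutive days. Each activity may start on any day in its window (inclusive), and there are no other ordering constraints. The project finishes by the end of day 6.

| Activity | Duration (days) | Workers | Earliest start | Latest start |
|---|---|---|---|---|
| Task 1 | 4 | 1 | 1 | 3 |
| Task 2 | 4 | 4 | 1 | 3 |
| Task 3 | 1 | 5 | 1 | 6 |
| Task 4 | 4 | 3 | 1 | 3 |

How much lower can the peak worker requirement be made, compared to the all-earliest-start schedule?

Early-start peak: d1:13  d2:8  d3:8  d4:8  d5:0  d6:0 ⇒ 13.
Leveled (Task 1@1, Task 2@1, Task 3@5, Task 4@1): d1:8  d2:8  d3:8  d4:8  d5:5  d6:0 ⇒ 8.
Reduction 13 − 8 = 5.

5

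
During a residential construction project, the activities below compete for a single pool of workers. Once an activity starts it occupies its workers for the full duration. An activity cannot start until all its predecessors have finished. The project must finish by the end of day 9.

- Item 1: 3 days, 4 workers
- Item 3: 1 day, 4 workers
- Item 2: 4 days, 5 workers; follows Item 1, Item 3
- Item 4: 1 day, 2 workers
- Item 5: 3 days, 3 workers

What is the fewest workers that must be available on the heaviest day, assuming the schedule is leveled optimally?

Early-start (Item 1@1, Item 3@1, Item 2@4, Item 4@1, Item 5@1) gives peak 13: d1:13  d2:7  d3:7  d4:5  d5:5  d6:5  d7:5  d8:0  d9:0.
Shift Item 3→4, Item 2→5, Item 5→2.
Schedule Item 1@1, Item 3@4, Item 2@5, Item 4@1, Item 5@2: d1:6  d2:7  d3:7  d4:7  d5:5  d6:5  d7:5  d8:5  d9:0 — peak 7.

7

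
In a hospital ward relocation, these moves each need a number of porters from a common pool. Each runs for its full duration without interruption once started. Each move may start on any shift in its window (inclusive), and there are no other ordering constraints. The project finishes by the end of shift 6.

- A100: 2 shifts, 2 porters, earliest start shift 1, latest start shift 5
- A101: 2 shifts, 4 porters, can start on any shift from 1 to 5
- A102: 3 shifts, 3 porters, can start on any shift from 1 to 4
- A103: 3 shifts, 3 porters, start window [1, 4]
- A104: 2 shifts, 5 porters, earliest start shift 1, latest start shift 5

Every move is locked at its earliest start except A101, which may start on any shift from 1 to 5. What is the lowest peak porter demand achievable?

13

A101@1: s1:17  s2:17  s3:6  s4:0  s5:0  s6:0 → peak 17
A101@2: s1:13  s2:17  s3:10  s4:0  s5:0  s6:0 → peak 17
A101@3: s1:13  s2:13  s3:10  s4:4  s5:0  s6:0 → peak 13
A101@4: s1:13  s2:13  s3:6  s4:4  s5:4  s6:0 → peak 13
A101@5: s1:13  s2:13  s3:6  s4:0  s5:4  s6:4 → peak 13
Best is A101@3, peak 13.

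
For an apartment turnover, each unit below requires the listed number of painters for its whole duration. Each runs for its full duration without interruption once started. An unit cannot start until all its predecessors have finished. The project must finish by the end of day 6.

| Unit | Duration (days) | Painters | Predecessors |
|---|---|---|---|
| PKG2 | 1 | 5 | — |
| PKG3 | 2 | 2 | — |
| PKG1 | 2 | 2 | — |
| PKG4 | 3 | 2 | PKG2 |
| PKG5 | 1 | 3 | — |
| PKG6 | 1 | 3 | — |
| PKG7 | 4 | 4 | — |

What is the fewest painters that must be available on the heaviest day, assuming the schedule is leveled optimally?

Early-start (PKG2@1, PKG3@1, PKG1@1, PKG4@2, PKG5@1, PKG6@1, PKG7@1) gives peak 19: d1:19  d2:10  d3:6  d4:6  d5:0  d6:0.
Shift PKG1→2, PKG5→5, PKG6→6, PKG7→3.
Schedule PKG2@1, PKG3@1, PKG1@2, PKG4@2, PKG5@5, PKG6@6, PKG7@3: d1:7  d2:6  d3:8  d4:6  d5:7  d6:7 — peak 8.

8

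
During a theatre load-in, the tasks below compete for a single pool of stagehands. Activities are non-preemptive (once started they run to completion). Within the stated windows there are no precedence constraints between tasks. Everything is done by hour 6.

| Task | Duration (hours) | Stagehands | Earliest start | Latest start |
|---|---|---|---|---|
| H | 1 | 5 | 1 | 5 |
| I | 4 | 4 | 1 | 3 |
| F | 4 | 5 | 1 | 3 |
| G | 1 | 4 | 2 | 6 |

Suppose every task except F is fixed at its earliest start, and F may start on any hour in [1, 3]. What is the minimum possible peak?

F@1: h1:14  h2:13  h3:9  h4:9  h5:0  h6:0 → peak 14
F@2: h1:9  h2:13  h3:9  h4:9  h5:5  h6:0 → peak 13
F@3: h1:9  h2:8  h3:9  h4:9  h5:5  h6:5 → peak 9
Best is F@3, peak 9.

9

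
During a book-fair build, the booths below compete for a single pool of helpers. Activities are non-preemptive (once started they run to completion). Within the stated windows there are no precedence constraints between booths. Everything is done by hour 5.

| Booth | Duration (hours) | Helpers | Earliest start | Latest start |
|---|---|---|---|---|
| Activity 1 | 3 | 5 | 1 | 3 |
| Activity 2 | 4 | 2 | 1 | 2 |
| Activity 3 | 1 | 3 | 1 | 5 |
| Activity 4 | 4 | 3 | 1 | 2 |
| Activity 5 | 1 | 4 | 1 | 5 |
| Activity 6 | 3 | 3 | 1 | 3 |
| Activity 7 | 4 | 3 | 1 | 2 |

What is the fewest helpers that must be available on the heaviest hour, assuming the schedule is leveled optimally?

16

Early-start (Activity 1@1, Activity 2@1, Activity 3@1, Activity 4@1, Activity 5@1, Activity 6@1, Activity 7@1) gives peak 23: h1:23  h2:16  h3:16  h4:8  h5:0.
Shift Activity 5→4, Activity 7→2.
Schedule Activity 1@1, Activity 2@1, Activity 3@1, Activity 4@1, Activity 5@4, Activity 6@1, Activity 7@2: h1:16  h2:16  h3:16  h4:12  h5:3 — peak 16.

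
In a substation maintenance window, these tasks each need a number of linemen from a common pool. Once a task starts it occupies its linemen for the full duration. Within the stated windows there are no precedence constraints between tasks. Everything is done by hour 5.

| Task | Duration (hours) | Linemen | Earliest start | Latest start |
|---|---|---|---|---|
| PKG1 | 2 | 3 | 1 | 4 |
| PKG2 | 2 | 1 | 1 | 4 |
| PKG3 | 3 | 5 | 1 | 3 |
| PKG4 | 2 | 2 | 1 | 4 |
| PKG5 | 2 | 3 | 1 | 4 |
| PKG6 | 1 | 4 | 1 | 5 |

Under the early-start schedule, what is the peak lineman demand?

Early-start schedule: PKG1@1, PKG2@1, PKG3@1, PKG4@1, PKG5@1, PKG6@1.
Load per hour: hour 1: 18, hour 2: 14, hour 3: 5, hour 4: 0, hour 5: 0.
Peak is 18.

18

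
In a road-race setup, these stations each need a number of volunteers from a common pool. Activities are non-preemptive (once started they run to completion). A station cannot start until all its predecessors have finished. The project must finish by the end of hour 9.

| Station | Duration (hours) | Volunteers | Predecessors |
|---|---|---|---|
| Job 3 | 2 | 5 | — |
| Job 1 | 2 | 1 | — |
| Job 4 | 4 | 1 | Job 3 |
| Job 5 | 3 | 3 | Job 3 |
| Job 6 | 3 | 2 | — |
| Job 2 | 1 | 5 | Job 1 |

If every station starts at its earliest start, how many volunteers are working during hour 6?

At early start, hour 6 has: Job 4.
Demand: 1 = 1.

1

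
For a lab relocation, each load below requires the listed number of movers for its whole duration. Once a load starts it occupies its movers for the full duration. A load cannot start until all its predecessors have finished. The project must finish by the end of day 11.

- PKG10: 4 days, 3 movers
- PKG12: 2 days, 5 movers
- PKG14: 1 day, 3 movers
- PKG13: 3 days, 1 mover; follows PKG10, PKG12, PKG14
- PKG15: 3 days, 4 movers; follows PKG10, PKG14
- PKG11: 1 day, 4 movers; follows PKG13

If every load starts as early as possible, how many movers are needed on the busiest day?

11

Early-start schedule: PKG10@1, PKG12@1, PKG14@1, PKG13@5, PKG15@5, PKG11@8.
Load per day: day 1: 11, day 2: 8, day 3: 3, day 4: 3, day 5: 5, day 6: 5, day 7: 5, day 8: 4, day 9: 0, day 10: 0, day 11: 0.
Peak is 11.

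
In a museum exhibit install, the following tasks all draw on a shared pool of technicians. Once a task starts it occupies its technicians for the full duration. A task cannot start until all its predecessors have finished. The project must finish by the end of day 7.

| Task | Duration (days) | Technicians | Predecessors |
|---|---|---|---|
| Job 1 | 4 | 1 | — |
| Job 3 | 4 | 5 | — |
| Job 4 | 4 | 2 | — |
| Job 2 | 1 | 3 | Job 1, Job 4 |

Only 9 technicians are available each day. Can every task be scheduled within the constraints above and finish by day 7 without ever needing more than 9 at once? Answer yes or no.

yes

Schedule Job 1@1, Job 3@1, Job 4@1, Job 2@5: d1:8  d2:8  d3:8  d4:8  d5:3  d6:0  d7:0 — peak 8 ≤ 9.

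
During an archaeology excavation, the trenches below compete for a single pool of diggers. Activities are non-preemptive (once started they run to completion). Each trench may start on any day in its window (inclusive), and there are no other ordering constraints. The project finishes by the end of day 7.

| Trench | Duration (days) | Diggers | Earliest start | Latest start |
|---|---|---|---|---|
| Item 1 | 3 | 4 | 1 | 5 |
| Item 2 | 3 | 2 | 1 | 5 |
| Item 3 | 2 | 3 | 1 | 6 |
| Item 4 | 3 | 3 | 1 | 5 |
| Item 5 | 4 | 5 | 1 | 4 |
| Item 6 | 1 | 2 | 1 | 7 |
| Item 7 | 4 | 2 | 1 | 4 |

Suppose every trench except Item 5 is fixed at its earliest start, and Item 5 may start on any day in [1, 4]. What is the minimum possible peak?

16

Item 5@1: d1:21  d2:19  d3:16  d4:7  d5:0  d6:0  d7:0 → peak 21
Item 5@2: d1:16  d2:19  d3:16  d4:7  d5:5  d6:0  d7:0 → peak 19
Item 5@3: d1:16  d2:14  d3:16  d4:7  d5:5  d6:5  d7:0 → peak 16
Item 5@4: d1:16  d2:14  d3:11  d4:7  d5:5  d6:5  d7:5 → peak 16
Best is Item 5@3, peak 16.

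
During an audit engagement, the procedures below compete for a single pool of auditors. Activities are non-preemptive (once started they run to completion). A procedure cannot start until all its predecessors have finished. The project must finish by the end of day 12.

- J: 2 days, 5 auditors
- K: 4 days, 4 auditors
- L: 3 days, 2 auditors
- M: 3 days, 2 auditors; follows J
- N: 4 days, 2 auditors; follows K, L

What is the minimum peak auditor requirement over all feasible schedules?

6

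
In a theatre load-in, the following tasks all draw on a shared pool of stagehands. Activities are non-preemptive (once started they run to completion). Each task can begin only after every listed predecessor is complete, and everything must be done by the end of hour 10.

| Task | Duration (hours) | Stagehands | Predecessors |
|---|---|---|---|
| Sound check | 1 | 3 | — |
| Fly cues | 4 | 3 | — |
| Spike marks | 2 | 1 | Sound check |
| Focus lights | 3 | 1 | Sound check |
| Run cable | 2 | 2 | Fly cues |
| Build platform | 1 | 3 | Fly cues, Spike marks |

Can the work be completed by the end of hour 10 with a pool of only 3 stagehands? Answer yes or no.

yes

Schedule Sound check@1, Fly cues@2, Spike marks@6, Focus lights@6, Run cable@8, Build platform@10: h1:3  h2:3  h3:3  h4:3  h5:3  h6:2  h7:2  h8:3  h9:2  h10:3 — peak 3 ≤ 3.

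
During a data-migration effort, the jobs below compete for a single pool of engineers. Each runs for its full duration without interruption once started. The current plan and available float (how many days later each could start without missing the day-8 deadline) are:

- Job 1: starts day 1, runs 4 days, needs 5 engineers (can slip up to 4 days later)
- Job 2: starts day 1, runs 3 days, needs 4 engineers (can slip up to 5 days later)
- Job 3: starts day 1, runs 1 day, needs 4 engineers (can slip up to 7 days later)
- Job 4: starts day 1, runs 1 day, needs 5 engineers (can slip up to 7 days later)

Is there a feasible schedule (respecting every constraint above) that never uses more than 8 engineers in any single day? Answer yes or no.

Schedule Job 1@1, Job 2@5, Job 3@5, Job 4@8: d1:5  d2:5  d3:5  d4:5  d5:8  d6:4  d7:4  d8:5 — peak 8 ≤ 8.

yes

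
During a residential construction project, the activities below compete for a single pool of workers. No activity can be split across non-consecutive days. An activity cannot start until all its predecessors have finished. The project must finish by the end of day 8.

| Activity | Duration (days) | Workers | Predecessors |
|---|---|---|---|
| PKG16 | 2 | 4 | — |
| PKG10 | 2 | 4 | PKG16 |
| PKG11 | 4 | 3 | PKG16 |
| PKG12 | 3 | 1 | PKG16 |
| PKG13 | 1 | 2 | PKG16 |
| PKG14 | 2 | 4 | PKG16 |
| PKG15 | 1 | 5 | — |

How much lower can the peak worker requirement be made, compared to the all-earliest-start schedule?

Early-start peak: d1:9  d2:4  d3:14  d4:12  d5:4  d6:3  d7:0  d8:0 ⇒ 14.
Leveled (PKG16@1, PKG10@3, PKG11@3, PKG12@3, PKG13@5, PKG14@6, PKG15@8): d1:4  d2:4  d3:8  d4:8  d5:6  d6:7  d7:4  d8:5 ⇒ 8.
Reduction 14 − 8 = 6.

6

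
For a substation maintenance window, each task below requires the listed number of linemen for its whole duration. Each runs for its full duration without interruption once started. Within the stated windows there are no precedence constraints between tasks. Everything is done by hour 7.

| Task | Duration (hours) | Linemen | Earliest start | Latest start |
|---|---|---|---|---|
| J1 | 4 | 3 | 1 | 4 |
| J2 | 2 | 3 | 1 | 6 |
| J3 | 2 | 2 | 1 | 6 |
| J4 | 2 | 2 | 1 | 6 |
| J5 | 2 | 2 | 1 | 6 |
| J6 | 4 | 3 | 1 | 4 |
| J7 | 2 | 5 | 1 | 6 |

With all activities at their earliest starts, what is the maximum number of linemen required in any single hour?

20

Early-start schedule: J1@1, J2@1, J3@1, J4@1, J5@1, J6@1, J7@1.
Load per hour: hour 1: 20, hour 2: 20, hour 3: 6, hour 4: 6, hour 5: 0, hour 6: 0, hour 7: 0.
Peak is 20.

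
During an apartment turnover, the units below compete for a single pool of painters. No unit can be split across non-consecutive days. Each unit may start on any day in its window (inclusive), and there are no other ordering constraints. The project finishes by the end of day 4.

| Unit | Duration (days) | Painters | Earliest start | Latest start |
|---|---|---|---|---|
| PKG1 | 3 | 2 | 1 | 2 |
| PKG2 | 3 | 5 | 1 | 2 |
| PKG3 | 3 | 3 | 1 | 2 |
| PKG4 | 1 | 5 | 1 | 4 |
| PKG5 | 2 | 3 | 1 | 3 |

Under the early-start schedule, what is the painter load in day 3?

At early start, day 3 has: PKG1, PKG2, PKG3.
Demand: 2 + 5 + 3 = 10.

10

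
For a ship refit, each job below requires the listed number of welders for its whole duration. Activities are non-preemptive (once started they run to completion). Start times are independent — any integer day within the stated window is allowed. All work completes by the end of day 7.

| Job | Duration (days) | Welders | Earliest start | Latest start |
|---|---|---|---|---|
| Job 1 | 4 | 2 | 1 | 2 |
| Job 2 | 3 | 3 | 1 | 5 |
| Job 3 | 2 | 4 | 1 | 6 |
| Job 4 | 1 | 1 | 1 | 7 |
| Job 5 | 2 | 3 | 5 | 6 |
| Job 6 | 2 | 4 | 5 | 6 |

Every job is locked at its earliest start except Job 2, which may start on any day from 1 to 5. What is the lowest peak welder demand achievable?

Job 2@1: d1:10  d2:9  d3:5  d4:2  d5:7  d6:7  d7:0 → peak 10
Job 2@2: d1:7  d2:9  d3:5  d4:5  d5:7  d6:7  d7:0 → peak 9
Job 2@3: d1:7  d2:6  d3:5  d4:5  d5:10  d6:7  d7:0 → peak 10
Job 2@4: d1:7  d2:6  d3:2  d4:5  d5:10  d6:10  d7:0 → peak 10
Job 2@5: d1:7  d2:6  d3:2  d4:2  d5:10  d6:10  d7:3 → peak 10
Best is Job 2@2, peak 9.

9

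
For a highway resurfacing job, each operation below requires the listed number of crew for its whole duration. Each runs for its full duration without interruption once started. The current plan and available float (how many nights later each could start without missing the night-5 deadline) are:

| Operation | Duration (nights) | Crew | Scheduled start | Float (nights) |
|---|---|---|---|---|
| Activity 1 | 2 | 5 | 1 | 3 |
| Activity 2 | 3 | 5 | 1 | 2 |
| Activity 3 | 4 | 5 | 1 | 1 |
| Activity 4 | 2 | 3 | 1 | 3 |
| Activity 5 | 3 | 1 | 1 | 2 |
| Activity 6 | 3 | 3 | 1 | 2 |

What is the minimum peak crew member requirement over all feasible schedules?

Early-start (Activity 1@1, Activity 2@1, Activity 3@1, Activity 4@1, Activity 5@1, Activity 6@1) gives peak 22: n1:22  n2:22  n3:14  n4:5  n5:0.
Shift Activity 2→3, Activity 6→3.
Schedule Activity 1@1, Activity 2@3, Activity 3@1, Activity 4@1, Activity 5@1, Activity 6@3: n1:14  n2:14  n3:14  n4:13  n5:8 — peak 14.

14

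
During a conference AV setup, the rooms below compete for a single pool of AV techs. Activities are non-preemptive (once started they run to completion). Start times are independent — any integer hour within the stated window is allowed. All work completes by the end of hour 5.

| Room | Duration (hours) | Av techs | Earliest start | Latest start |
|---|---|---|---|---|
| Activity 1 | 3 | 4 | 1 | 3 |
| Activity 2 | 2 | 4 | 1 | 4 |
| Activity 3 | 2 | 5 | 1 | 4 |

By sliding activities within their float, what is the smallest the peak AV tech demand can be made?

8

Early-start (Activity 1@1, Activity 2@1, Activity 3@1) gives peak 13: h1:13  h2:13  h3:4  h4:0  h5:0.
Shift Activity 3→4.
Schedule Activity 1@1, Activity 2@1, Activity 3@4: h1:8  h2:8  h3:4  h4:5  h5:5 — peak 8.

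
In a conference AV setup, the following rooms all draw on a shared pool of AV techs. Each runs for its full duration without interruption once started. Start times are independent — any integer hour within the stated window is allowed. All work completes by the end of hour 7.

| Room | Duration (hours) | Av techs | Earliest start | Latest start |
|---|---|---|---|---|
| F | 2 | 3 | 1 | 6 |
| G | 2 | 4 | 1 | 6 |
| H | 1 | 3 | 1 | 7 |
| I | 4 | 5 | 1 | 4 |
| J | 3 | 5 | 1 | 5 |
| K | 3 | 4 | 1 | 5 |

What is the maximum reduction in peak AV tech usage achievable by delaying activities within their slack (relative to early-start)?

Early-start peak: h1:24  h2:21  h3:14  h4:5  h5:0  h6:0  h7:0 ⇒ 24.
Leveled (F@1, G@3, H@1, I@4, J@5, K@1): h1:10  h2:7  h3:8  h4:9  h5:10  h6:10  h7:10 ⇒ 10.
Reduction 24 − 10 = 14.

14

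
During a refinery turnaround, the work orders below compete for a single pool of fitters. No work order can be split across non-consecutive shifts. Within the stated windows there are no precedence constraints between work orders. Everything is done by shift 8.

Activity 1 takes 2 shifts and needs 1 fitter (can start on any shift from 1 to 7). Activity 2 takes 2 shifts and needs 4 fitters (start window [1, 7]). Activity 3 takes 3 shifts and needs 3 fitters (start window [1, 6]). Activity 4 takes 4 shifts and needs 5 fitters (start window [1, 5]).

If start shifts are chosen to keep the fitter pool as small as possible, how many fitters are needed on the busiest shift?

Early-start (Activity 1@1, Activity 2@1, Activity 3@1, Activity 4@1) gives peak 13: s1:13  s2:13  s3:8  s4:5  s5:0  s6:0  s7:0  s8:0.
Shift Activity 2→3, Activity 4→5.
Schedule Activity 1@1, Activity 2@3, Activity 3@1, Activity 4@5: s1:4  s2:4  s3:7  s4:4  s5:5  s6:5  s7:5  s8:5 — peak 7.

7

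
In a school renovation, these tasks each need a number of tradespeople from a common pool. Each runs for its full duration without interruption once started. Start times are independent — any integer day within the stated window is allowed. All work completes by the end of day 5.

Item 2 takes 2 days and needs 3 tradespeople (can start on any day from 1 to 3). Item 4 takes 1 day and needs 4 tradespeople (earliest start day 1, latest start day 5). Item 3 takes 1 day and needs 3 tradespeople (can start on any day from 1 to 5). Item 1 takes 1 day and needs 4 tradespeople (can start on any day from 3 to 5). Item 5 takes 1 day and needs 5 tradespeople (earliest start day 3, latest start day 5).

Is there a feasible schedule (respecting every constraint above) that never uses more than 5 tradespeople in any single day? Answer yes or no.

no

The minimum achievable peak is 6; 5 < 6, so no feasible schedule stays within the cap.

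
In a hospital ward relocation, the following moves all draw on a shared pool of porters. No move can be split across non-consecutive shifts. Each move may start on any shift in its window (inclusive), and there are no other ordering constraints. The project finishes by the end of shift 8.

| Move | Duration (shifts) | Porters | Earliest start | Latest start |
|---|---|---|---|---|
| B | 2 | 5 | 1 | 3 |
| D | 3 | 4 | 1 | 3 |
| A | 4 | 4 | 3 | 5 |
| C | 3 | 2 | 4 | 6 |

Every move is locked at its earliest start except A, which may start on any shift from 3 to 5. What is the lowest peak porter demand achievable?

9

A@3: s1:9  s2:9  s3:8  s4:6  s5:6  s6:6  s7:0  s8:0 → peak 9
A@4: s1:9  s2:9  s3:4  s4:6  s5:6  s6:6  s7:4  s8:0 → peak 9
A@5: s1:9  s2:9  s3:4  s4:2  s5:6  s6:6  s7:4  s8:4 → peak 9
Best is A@3, peak 9.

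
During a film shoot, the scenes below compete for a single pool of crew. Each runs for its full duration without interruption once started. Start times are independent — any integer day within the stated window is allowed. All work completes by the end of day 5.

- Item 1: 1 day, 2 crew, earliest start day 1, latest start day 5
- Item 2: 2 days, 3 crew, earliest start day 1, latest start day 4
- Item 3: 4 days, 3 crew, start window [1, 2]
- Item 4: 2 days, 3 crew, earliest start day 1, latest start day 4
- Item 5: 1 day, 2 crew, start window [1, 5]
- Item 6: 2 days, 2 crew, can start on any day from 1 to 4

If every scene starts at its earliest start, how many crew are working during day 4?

At early start, day 4 has: Item 3.
Demand: 3 = 3.

3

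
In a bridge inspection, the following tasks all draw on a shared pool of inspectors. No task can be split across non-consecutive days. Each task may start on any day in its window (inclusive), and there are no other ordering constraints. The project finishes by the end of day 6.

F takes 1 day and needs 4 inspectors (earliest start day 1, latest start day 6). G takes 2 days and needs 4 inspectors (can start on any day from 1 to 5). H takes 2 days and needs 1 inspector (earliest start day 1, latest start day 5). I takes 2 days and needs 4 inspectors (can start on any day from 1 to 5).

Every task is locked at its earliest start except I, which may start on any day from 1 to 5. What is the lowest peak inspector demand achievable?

9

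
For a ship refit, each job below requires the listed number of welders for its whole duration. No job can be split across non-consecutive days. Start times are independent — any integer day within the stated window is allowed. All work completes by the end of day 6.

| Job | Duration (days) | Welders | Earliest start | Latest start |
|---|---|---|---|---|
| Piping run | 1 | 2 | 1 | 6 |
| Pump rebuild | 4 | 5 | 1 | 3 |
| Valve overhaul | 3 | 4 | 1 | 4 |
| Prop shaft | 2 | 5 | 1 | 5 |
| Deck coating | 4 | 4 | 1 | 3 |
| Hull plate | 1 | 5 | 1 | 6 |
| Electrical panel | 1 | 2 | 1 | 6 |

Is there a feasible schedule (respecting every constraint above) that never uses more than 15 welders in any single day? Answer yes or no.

yes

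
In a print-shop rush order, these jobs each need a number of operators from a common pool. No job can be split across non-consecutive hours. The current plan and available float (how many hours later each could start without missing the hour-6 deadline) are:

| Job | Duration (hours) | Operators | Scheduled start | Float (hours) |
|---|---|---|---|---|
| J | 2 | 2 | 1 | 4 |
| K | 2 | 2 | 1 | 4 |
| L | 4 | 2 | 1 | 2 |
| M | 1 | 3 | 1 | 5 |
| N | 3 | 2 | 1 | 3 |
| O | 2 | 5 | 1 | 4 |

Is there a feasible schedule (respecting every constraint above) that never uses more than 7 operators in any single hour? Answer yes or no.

yes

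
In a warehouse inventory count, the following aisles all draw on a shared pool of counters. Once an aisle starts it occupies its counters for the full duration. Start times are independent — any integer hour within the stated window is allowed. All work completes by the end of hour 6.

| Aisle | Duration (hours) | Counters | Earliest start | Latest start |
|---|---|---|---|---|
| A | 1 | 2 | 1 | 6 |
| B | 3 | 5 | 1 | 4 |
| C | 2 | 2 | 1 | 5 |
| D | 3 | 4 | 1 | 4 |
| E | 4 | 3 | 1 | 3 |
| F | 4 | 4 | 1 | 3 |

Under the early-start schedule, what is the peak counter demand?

20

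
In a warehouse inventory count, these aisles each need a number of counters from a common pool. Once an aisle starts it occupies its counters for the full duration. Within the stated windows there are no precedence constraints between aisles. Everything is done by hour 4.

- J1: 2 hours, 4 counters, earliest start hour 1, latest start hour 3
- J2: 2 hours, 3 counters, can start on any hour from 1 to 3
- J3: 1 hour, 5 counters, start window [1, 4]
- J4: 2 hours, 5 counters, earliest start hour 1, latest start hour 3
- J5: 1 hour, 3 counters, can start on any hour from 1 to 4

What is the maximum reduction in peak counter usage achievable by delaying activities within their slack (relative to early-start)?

Early-start peak: h1:20  h2:12  h3:0  h4:0 ⇒ 20.
Leveled (J1@1, J2@2, J3@1, J4@3, J5@4): h1:9  h2:7  h3:8  h4:8 ⇒ 9.
Reduction 20 − 9 = 11.

11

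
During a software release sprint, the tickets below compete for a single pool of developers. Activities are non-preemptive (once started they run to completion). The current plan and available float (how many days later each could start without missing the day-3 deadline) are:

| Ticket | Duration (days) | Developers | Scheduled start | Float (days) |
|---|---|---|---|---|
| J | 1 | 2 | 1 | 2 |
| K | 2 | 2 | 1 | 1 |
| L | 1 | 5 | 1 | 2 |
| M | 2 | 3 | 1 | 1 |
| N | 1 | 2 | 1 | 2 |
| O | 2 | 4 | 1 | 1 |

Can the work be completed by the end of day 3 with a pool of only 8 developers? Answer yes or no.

no

Total developer-days = 27; over 3 days the average is 27/3 > 8, so some day must exceed 8.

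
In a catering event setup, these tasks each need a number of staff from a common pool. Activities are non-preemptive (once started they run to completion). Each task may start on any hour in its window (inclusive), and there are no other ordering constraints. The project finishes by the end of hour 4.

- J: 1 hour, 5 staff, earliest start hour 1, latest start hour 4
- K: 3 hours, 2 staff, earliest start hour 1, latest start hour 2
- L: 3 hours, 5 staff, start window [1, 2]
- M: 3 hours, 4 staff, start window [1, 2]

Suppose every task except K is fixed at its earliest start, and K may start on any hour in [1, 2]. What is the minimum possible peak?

14

K@1: h1:16  h2:11  h3:11  h4:0 → peak 16
K@2: h1:14  h2:11  h3:11  h4:2 → peak 14
Best is K@2, peak 14.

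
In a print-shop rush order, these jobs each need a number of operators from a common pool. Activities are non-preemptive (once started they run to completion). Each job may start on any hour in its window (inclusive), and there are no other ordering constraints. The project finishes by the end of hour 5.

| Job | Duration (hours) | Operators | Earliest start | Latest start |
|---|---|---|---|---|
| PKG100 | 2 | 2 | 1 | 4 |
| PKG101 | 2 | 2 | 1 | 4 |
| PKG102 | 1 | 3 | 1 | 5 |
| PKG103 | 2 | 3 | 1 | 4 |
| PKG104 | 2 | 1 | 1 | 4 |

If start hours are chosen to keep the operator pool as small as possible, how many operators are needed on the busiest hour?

4

Early-start (PKG100@1, PKG101@1, PKG102@1, PKG103@1, PKG104@1) gives peak 11: h1:11  h2:8  h3:0  h4:0  h5:0.
Shift PKG102→3, PKG103→4, PKG104→3.
Schedule PKG100@1, PKG101@1, PKG102@3, PKG103@4, PKG104@3: h1:4  h2:4  h3:4  h4:4  h5:3 — peak 4.
Total operator-hours = 19 over 5 hours ⇒ peak ≥ ⌈19/5⌉ = 4, so 4 is optimal.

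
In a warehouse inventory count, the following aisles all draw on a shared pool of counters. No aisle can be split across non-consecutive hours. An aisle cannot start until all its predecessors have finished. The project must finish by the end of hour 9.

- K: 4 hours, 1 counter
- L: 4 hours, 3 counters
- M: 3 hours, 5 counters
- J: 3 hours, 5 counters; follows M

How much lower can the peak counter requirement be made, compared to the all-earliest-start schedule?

1

Early-start peak: h1:9  h2:9  h3:9  h4:9  h5:5  h6:5  h7:0  h8:0  h9:0 ⇒ 9.
Leveled (K@1, L@4, M@1, J@5): h1:6  h2:6  h3:6  h4:4  h5:8  h6:8  h7:8  h8:0  h9:0 ⇒ 8.
Reduction 9 − 8 = 1.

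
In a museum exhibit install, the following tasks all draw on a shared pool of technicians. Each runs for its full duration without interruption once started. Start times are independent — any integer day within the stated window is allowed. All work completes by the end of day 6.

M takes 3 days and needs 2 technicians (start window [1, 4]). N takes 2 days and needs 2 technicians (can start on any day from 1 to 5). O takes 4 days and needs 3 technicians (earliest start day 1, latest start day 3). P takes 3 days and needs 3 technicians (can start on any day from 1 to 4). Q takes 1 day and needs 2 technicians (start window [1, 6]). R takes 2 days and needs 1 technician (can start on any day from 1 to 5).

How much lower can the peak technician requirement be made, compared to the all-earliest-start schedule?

Early-start peak: d1:13  d2:11  d3:8  d4:3  d5:0  d6:0 ⇒ 13.
Leveled (M@1, N@1, O@3, P@4, Q@1, R@2): d1:6  d2:5  d3:6  d4:6  d5:6  d6:6 ⇒ 6.
Reduction 13 − 6 = 7.

7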